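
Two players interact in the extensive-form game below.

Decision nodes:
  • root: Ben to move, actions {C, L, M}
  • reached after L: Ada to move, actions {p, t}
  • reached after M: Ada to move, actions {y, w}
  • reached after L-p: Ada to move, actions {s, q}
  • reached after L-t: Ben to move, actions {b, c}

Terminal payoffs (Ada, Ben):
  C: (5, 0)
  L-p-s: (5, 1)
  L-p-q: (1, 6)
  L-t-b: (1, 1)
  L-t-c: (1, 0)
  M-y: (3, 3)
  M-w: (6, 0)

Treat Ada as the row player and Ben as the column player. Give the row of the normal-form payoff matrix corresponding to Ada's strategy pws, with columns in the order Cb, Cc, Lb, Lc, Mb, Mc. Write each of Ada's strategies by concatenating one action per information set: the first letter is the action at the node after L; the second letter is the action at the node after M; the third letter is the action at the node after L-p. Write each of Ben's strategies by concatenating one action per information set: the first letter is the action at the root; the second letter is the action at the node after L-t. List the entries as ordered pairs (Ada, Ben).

(5,0) (5,0) (5,1) (5,1) (6,0) (6,0)

vs Cb: Ben plays C → (5, 0)
vs Cc: Ben plays C → (5, 0)
vs Lb: Ben plays L → Ada plays p at [L] → Ada plays s at [L-p] → (5, 1)
vs Lc: Ben plays L → Ada plays p at [L] → Ada plays s at [L-p] → (5, 1)
vs Mb: Ben plays M → Ada plays w at [M] → (6, 0)
vs Mc: Ben plays M → Ada plays w at [M] → (6, 0)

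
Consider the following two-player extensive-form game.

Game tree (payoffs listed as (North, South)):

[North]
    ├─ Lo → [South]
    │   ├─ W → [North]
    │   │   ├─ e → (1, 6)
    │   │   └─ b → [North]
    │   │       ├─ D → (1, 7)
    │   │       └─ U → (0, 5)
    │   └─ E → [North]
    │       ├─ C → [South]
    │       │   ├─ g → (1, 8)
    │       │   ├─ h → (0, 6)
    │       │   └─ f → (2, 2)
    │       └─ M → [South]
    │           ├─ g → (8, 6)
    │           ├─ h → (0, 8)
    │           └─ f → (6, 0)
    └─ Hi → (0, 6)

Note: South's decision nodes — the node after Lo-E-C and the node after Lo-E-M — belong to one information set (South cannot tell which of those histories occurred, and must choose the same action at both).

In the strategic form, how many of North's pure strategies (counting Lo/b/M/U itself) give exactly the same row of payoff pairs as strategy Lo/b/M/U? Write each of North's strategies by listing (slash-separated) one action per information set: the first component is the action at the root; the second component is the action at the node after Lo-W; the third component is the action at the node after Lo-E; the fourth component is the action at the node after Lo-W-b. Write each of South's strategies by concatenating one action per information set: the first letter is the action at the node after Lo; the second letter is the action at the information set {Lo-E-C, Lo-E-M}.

Row for Lo/b/M/U (columns Wg, Wh, Wf, Eg, Eh, Ef): (0,5) (0,5) (0,5) (8,6) (0,8) (6,0).
Every one of North's information sets is on the play path for some reply by South when North follows Lo/b/M/U.
Changing the action at any of them therefore changes at least one column, so only Lo/b/M/U itself gives this row.

1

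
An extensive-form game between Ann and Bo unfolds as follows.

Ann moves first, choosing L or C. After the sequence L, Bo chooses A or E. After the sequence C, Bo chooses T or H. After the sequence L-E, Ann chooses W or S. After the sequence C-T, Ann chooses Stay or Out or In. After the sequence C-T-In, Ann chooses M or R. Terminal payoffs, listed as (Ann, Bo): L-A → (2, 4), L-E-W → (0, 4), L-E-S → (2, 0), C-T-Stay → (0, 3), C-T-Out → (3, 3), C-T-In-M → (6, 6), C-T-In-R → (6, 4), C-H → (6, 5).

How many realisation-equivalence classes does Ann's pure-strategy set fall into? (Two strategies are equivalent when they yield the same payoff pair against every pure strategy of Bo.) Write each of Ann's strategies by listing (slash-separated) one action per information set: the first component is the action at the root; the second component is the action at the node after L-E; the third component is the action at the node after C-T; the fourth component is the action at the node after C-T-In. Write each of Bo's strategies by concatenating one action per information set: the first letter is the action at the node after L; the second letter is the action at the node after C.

6

Ann has 24 pure strategies: L/W/Stay/M, L/W/Stay/R, L/W/Out/M, L/W/Out/R, L/W/In/M, L/W/In/R, L/S/Stay/M, L/S/Stay/R, L/S/Out/M, L/S/Out/R, L/S/In/M, L/S/In/R, C/W/Stay/M, C/W/Stay/R, C/W/Out/M, C/W/Out/R, C/W/In/M, C/W/In/R, C/S/Stay/M, C/S/Stay/R, C/S/Out/M, C/S/Out/R, C/S/In/M, C/S/In/R. Columns: AT, AH, ET, EH.
{L/W/Stay/M, L/W/Stay/R, L/W/Out/M, L/W/Out/R, L/W/In/M, L/W/In/R} → row (2,4) (2,4) (0,4) (0,4)
{L/S/Stay/M, L/S/Stay/R, L/S/Out/M, L/S/Out/R, L/S/In/M, L/S/In/R} → row (2,4) (2,4) (2,0) (2,0)
{C/W/Stay/M, C/W/Stay/R, C/S/Stay/M, C/S/Stay/R} → row (0,3) (6,5) (0,3) (6,5)
{C/W/Out/M, C/W/Out/R, C/S/Out/M, C/S/Out/R} → row (3,3) (6,5) (3,3) (6,5)
{C/W/In/M, C/S/In/M} → row (6,6) (6,5) (6,6) (6,5)
{C/W/In/R, C/S/In/R} → row (6,4) (6,5) (6,4) (6,5)
That's 6 distinct rows out of 24 strategies.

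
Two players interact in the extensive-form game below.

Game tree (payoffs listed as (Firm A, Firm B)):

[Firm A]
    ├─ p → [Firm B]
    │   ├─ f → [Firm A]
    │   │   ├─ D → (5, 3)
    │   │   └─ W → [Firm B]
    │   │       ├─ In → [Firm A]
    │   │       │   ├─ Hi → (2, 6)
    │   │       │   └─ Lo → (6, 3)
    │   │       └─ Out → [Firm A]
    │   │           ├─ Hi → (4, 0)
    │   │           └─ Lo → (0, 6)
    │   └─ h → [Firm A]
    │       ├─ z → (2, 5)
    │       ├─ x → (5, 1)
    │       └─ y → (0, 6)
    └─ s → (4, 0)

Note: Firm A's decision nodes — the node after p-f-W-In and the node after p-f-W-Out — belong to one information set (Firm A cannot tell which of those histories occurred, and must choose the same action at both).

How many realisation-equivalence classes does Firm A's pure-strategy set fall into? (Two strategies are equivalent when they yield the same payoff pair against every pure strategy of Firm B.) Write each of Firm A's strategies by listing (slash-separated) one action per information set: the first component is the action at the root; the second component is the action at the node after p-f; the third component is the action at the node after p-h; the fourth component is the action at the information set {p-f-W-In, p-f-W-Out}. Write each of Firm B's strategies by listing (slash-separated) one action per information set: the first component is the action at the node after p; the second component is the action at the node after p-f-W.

Firm A has 24 pure strategies: p/D/z/Hi, p/D/z/Lo, p/D/x/Hi, p/D/x/Lo, p/D/y/Hi, p/D/y/Lo, p/W/z/Hi, p/W/z/Lo, p/W/x/Hi, p/W/x/Lo, p/W/y/Hi, p/W/y/Lo, s/D/z/Hi, s/D/z/Lo, s/D/x/Hi, s/D/x/Lo, s/D/y/Hi, s/D/y/Lo, s/W/z/Hi, s/W/z/Lo, s/W/x/Hi, s/W/x/Lo, s/W/y/Hi, s/W/y/Lo. Columns: f/In, f/Out, h/In, h/Out.
{p/D/z/Hi, p/D/z/Lo} → row (5,3) (5,3) (2,5) (2,5)
{p/D/x/Hi, p/D/x/Lo} → row (5,3) (5,3) (5,1) (5,1)
{p/D/y/Hi, p/D/y/Lo} → row (5,3) (5,3) (0,6) (0,6)
{p/W/z/Hi} → row (2,6) (4,0) (2,5) (2,5)
{p/W/z/Lo} → row (6,3) (0,6) (2,5) (2,5)
{p/W/x/Hi} → row (2,6) (4,0) (5,1) (5,1)
{p/W/x/Lo} → row (6,3) (0,6) (5,1) (5,1)
{p/W/y/Hi} → row (2,6) (4,0) (0,6) (0,6)
{p/W/y/Lo} → row (6,3) (0,6) (0,6) (0,6)
{s/D/z/Hi, s/D/z/Lo, s/D/x/Hi, s/D/x/Lo, s/D/y/Hi, s/D/y/Lo, s/W/z/Hi, s/W/z/Lo, s/W/x/Hi, s/W/x/Lo, s/W/y/Hi, s/W/y/Lo} → row (4,0) (4,0) (4,0) (4,0)
That's 10 distinct rows out of 24 strategies.

10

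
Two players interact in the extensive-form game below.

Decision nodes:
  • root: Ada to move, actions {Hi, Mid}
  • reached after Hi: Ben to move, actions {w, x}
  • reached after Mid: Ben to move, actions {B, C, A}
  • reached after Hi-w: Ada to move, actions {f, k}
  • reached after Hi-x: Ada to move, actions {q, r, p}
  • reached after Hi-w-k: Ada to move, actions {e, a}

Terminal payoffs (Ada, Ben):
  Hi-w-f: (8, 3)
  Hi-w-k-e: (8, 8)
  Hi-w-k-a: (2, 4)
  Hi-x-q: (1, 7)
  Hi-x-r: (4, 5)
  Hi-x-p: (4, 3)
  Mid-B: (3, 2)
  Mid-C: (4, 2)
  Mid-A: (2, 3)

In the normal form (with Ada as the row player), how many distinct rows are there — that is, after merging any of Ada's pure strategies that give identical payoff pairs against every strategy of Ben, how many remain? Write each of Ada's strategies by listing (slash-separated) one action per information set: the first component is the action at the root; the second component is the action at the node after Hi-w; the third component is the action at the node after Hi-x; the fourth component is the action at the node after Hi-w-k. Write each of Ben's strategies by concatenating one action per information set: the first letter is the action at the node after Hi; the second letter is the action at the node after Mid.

10

Ada has 24 pure strategies: Hi/f/q/e, Hi/f/q/a, Hi/f/r/e, Hi/f/r/a, Hi/f/p/e, Hi/f/p/a, Hi/k/q/e, Hi/k/q/a, Hi/k/r/e, Hi/k/r/a, Hi/k/p/e, Hi/k/p/a, Mid/f/q/e, Mid/f/q/a, Mid/f/r/e, Mid/f/r/a, Mid/f/p/e, Mid/f/p/a, Mid/k/q/e, Mid/k/q/a, Mid/k/r/e, Mid/k/r/a, Mid/k/p/e, Mid/k/p/a. Columns: wB, wC, wA, xB, xC, xA.
{Hi/f/q/e, Hi/f/q/a} → row (8,3) (8,3) (8,3) (1,7) (1,7) (1,7)
{Hi/f/r/e, Hi/f/r/a} → row (8,3) (8,3) (8,3) (4,5) (4,5) (4,5)
{Hi/f/p/e, Hi/f/p/a} → row (8,3) (8,3) (8,3) (4,3) (4,3) (4,3)
{Hi/k/q/e} → row (8,8) (8,8) (8,8) (1,7) (1,7) (1,7)
{Hi/k/q/a} → row (2,4) (2,4) (2,4) (1,7) (1,7) (1,7)
{Hi/k/r/e} → row (8,8) (8,8) (8,8) (4,5) (4,5) (4,5)
{Hi/k/r/a} → row (2,4) (2,4) (2,4) (4,5) (4,5) (4,5)
{Hi/k/p/e} → row (8,8) (8,8) (8,8) (4,3) (4,3) (4,3)
{Hi/k/p/a} → row (2,4) (2,4) (2,4) (4,3) (4,3) (4,3)
{Mid/f/q/e, Mid/f/q/a, Mid/f/r/e, Mid/f/r/a, Mid/f/p/e, Mid/f/p/a, Mid/k/q/e, Mid/k/q/a, Mid/k/r/e, Mid/k/r/a, Mid/k/p/e, Mid/k/p/a} → row (3,2) (4,2) (2,3) (3,2) (4,2) (2,3)
That's 10 distinct rows out of 24 strategies.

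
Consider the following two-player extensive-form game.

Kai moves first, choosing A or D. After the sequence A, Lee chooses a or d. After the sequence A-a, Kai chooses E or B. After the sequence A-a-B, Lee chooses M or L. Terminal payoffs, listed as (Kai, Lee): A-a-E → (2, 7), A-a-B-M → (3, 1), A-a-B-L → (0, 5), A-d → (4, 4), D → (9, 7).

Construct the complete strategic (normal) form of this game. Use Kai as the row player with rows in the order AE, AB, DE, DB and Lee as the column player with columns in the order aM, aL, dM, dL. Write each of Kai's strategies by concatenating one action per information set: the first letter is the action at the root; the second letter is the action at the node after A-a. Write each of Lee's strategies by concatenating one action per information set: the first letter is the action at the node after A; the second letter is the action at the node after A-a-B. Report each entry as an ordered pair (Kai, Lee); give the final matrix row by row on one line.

           aM       aL       dM       dL
  AE    (2,7)    (2,7)    (4,4)    (4,4)
  AB    (3,1)    (0,5)    (4,4)    (4,4)
  DE    (9,7)    (9,7)    (9,7)    (9,7)
  DB    (9,7)    (9,7)    (9,7)    (9,7)

AE: (2,7) (2,7) (4,4) (4,4) | AB: (3,1) (0,5) (4,4) (4,4) | DE: (9,7) (9,7) (9,7) (9,7) | DB: (9,7) (9,7) (9,7) (9,7)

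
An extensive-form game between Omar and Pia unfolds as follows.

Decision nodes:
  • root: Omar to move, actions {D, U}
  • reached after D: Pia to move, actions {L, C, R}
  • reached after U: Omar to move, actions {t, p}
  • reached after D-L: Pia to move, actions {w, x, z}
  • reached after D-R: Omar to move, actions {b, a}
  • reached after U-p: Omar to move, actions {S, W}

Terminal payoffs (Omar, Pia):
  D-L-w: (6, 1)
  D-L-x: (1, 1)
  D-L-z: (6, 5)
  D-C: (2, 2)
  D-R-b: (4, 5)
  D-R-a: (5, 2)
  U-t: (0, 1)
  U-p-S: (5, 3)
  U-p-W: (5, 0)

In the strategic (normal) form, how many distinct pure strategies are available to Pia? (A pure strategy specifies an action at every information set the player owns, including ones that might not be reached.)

9

Pia owns the node after D with actions {L, C, R} — three choices.
Pia owns the node after D-L with actions {w, x, z} — three choices.
A pure strategy fixes one action at each information set independently, so the count is the product 3 × 3 = 9.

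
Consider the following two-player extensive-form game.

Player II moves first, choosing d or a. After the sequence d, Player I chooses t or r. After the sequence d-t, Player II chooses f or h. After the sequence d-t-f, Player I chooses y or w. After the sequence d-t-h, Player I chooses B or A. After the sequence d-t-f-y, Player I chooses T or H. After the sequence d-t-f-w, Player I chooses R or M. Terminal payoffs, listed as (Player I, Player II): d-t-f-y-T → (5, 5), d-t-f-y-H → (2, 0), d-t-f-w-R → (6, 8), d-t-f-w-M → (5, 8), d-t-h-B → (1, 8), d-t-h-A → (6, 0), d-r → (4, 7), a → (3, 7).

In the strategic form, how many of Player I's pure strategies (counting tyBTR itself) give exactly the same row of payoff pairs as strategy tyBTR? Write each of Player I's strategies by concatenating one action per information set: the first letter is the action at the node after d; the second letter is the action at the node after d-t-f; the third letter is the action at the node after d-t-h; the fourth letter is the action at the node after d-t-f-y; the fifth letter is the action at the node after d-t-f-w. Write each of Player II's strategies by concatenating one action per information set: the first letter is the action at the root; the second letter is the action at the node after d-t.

2

Row for tyBTR (columns df, dh, af, ah): (5,5) (1,8) (3,7) (3,7).
Under tyBTR, Player I's choice at the node after d-t-f-w can never be reached regardless of what Player II does, so varying those choices leaves every outcome unchanged.
Holding the reachable choices fixed and varying the unreachable one freely already gives 2 equivalent strategies.
No other strategy reproduces this row, so those 2 are the full class: tyBTR, tyBTM.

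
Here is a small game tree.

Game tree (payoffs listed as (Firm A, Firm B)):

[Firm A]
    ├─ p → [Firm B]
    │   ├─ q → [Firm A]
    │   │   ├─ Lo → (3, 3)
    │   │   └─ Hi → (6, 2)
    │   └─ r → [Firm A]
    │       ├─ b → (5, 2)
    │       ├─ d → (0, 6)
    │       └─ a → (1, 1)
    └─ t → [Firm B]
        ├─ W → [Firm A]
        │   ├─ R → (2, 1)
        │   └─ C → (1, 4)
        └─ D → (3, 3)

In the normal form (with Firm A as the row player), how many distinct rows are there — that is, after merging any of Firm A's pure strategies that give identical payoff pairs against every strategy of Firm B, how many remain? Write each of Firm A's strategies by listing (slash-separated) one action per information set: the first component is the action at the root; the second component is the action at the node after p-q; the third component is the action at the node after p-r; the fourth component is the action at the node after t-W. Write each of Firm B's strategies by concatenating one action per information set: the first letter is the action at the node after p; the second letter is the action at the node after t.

Firm A has 24 pure strategies: p/Lo/b/R, p/Lo/b/C, p/Lo/d/R, p/Lo/d/C, p/Lo/a/R, p/Lo/a/C, p/Hi/b/R, p/Hi/b/C, p/Hi/d/R, p/Hi/d/C, p/Hi/a/R, p/Hi/a/C, t/Lo/b/R, t/Lo/b/C, t/Lo/d/R, t/Lo/d/C, t/Lo/a/R, t/Lo/a/C, t/Hi/b/R, t/Hi/b/C, t/Hi/d/R, t/Hi/d/C, t/Hi/a/R, t/Hi/a/C. Columns: qW, qD, rW, rD.
{p/Lo/b/R, p/Lo/b/C} → row (3,3) (3,3) (5,2) (5,2)
{p/Lo/d/R, p/Lo/d/C} → row (3,3) (3,3) (0,6) (0,6)
{p/Lo/a/R, p/Lo/a/C} → row (3,3) (3,3) (1,1) (1,1)
{p/Hi/b/R, p/Hi/b/C} → row (6,2) (6,2) (5,2) (5,2)
{p/Hi/d/R, p/Hi/d/C} → row (6,2) (6,2) (0,6) (0,6)
{p/Hi/a/R, p/Hi/a/C} → row (6,2) (6,2) (1,1) (1,1)
{t/Lo/b/R, t/Lo/d/R, t/Lo/a/R, t/Hi/b/R, t/Hi/d/R, t/Hi/a/R} → row (2,1) (3,3) (2,1) (3,3)
{t/Lo/b/C, t/Lo/d/C, t/Lo/a/C, t/Hi/b/C, t/Hi/d/C, t/Hi/a/C} → row (1,4) (3,3) (1,4) (3,3)
That's 8 distinct rows out of 24 strategies.

8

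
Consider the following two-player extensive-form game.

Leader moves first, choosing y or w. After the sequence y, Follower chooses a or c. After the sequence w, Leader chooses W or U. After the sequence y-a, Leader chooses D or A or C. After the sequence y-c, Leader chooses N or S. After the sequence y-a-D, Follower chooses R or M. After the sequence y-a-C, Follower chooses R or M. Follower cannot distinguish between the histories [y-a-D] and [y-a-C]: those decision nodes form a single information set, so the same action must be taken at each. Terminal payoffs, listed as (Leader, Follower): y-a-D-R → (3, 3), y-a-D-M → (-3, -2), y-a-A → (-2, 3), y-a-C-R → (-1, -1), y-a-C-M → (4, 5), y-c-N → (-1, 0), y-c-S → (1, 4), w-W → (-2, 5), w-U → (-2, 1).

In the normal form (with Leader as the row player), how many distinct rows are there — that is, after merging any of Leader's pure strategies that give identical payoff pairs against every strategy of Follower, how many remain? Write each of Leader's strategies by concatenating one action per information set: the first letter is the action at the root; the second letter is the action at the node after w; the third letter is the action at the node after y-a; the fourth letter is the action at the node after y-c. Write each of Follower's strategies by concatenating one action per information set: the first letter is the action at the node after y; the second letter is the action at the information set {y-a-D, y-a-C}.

8

Leader has 24 pure strategies: yWDN, yWDS, yWAN, yWAS, yWCN, yWCS, yUDN, yUDS, yUAN, yUAS, yUCN, yUCS, wWDN, wWDS, wWAN, wWAS, wWCN, wWCS, wUDN, wUDS, wUAN, wUAS, wUCN, wUCS. Columns: aR, aM, cR, cM.
{yWDN, yUDN} → row (3,3) (-3,-2) (-1,0) (-1,0)
{yWDS, yUDS} → row (3,3) (-3,-2) (1,4) (1,4)
{yWAN, yUAN} → row (-2,3) (-2,3) (-1,0) (-1,0)
{yWAS, yUAS} → row (-2,3) (-2,3) (1,4) (1,4)
{yWCN, yUCN} → row (-1,-1) (4,5) (-1,0) (-1,0)
{yWCS, yUCS} → row (-1,-1) (4,5) (1,4) (1,4)
{wWDN, wWDS, wWAN, wWAS, wWCN, wWCS} → row (-2,5) (-2,5) (-2,5) (-2,5)
{wUDN, wUDS, wUAN, wUAS, wUCN, wUCS} → row (-2,1) (-2,1) (-2,1) (-2,1)
That's 8 distinct rows out of 24 strategies.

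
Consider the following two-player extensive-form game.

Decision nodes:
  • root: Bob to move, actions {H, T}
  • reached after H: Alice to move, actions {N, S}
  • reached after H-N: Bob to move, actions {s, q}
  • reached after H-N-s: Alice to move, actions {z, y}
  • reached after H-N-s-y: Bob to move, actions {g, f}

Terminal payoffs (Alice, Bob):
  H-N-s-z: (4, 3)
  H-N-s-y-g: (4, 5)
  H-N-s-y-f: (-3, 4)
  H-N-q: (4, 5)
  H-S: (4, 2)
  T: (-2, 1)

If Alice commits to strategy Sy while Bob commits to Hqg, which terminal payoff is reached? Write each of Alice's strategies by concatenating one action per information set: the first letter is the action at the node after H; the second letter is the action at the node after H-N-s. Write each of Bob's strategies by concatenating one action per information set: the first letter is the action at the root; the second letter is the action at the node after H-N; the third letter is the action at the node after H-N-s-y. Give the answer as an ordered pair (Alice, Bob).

(4, 2)

Trace the play path from the root:
  Bob plays H
  Alice plays S at [H]
→ terminal payoff (4, 2).
(Alice's choice at the node after H-N-s is never reached on this path, so it doesn't affect the outcome.)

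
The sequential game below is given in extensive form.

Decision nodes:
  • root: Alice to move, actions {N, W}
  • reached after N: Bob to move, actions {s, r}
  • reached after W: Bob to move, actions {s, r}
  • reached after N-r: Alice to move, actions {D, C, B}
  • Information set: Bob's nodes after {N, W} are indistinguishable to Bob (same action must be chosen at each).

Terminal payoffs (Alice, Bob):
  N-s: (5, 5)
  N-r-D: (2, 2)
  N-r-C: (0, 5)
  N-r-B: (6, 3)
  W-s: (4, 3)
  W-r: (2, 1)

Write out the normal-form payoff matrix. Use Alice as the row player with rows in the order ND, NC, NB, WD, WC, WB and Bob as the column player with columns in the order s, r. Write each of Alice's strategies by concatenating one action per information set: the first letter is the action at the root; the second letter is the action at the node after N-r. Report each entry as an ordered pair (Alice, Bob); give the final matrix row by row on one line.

Row ND: s→(5,5), r→(2,2)
Row NC: s→(5,5), r→(0,5)
Row NB: s→(5,5), r→(6,3)
Row WD: s→(4,3), r→(2,1)
Row WC: s→(4,3), r→(2,1)
Row WB: s→(4,3), r→(2,1)

ND: (5,5) (2,2) | NC: (5,5) (0,5) | NB: (5,5) (6,3) | WD: (4,3) (2,1) | WC: (4,3) (2,1) | WB: (4,3) (2,1)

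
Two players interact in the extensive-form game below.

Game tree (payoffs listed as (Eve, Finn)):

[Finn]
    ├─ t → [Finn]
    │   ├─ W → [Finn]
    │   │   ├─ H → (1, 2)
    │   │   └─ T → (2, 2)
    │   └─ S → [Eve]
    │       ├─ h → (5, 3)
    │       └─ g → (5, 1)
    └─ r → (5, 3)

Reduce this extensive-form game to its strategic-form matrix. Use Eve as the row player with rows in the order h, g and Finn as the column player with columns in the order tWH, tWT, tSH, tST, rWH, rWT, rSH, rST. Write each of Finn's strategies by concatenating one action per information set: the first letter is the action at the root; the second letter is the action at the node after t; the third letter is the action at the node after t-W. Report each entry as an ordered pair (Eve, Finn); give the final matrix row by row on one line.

          tWH      tWT      tSH      tST      rWH      rWT      rSH      rST
   h    (1,2)    (2,2)    (5,3)    (5,3)    (5,3)    (5,3)    (5,3)    (5,3)
   g    (1,2)    (2,2)    (5,1)    (5,1)    (5,3)    (5,3)    (5,3)    (5,3)

h: (1,2) (2,2) (5,3) (5,3) (5,3) (5,3) (5,3) (5,3) | g: (1,2) (2,2) (5,1) (5,1) (5,3) (5,3) (5,3) (5,3)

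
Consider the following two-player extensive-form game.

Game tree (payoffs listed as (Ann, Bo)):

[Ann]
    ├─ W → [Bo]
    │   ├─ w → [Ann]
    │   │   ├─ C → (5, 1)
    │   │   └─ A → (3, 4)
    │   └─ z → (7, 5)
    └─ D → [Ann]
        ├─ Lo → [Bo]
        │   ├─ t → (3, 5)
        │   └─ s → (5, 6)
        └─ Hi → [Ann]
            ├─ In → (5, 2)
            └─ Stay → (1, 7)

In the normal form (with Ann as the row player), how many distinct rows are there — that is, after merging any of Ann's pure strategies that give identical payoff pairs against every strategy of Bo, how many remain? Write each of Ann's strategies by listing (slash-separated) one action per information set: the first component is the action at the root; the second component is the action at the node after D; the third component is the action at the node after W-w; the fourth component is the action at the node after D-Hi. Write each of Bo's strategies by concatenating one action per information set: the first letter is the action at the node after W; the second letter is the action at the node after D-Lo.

Ann has 16 pure strategies: W/Lo/C/In, W/Lo/C/Stay, W/Lo/A/In, W/Lo/A/Stay, W/Hi/C/In, W/Hi/C/Stay, W/Hi/A/In, W/Hi/A/Stay, D/Lo/C/In, D/Lo/C/Stay, D/Lo/A/In, D/Lo/A/Stay, D/Hi/C/In, D/Hi/C/Stay, D/Hi/A/In, D/Hi/A/Stay. Columns: wt, ws, zt, zs.
{W/Lo/C/In, W/Lo/C/Stay, W/Hi/C/In, W/Hi/C/Stay} → row (5,1) (5,1) (7,5) (7,5)
{W/Lo/A/In, W/Lo/A/Stay, W/Hi/A/In, W/Hi/A/Stay} → row (3,4) (3,4) (7,5) (7,5)
{D/Lo/C/In, D/Lo/C/Stay, D/Lo/A/In, D/Lo/A/Stay} → row (3,5) (5,6) (3,5) (5,6)
{D/Hi/C/In, D/Hi/A/In} → row (5,2) (5,2) (5,2) (5,2)
{D/Hi/C/Stay, D/Hi/A/Stay} → row (1,7) (1,7) (1,7) (1,7)
That's 5 distinct rows out of 16 strategies.

5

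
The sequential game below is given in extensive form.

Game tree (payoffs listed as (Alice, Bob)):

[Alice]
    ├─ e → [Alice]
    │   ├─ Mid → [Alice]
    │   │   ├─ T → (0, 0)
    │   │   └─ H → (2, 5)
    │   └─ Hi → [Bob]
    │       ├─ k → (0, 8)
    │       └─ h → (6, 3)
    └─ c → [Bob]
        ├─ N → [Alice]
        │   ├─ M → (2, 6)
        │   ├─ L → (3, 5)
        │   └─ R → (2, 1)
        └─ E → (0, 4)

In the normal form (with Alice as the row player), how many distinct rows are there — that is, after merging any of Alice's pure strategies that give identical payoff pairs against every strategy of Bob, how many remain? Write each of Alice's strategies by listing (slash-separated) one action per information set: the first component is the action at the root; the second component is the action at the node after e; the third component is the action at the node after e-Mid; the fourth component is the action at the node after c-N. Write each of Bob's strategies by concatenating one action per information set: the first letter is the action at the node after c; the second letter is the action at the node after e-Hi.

6

Alice has 24 pure strategies: e/Mid/T/M, e/Mid/T/L, e/Mid/T/R, e/Mid/H/M, e/Mid/H/L, e/Mid/H/R, e/Hi/T/M, e/Hi/T/L, e/Hi/T/R, e/Hi/H/M, e/Hi/H/L, e/Hi/H/R, c/Mid/T/M, c/Mid/T/L, c/Mid/T/R, c/Mid/H/M, c/Mid/H/L, c/Mid/H/R, c/Hi/T/M, c/Hi/T/L, c/Hi/T/R, c/Hi/H/M, c/Hi/H/L, c/Hi/H/R. Columns: Nk, Nh, Ek, Eh.
{e/Mid/T/M, e/Mid/T/L, e/Mid/T/R} → row (0,0) (0,0) (0,0) (0,0)
{e/Mid/H/M, e/Mid/H/L, e/Mid/H/R} → row (2,5) (2,5) (2,5) (2,5)
{e/Hi/T/M, e/Hi/T/L, e/Hi/T/R, e/Hi/H/M, e/Hi/H/L, e/Hi/H/R} → row (0,8) (6,3) (0,8) (6,3)
{c/Mid/T/M, c/Mid/H/M, c/Hi/T/M, c/Hi/H/M} → row (2,6) (2,6) (0,4) (0,4)
{c/Mid/T/L, c/Mid/H/L, c/Hi/T/L, c/Hi/H/L} → row (3,5) (3,5) (0,4) (0,4)
{c/Mid/T/R, c/Mid/H/R, c/Hi/T/R, c/Hi/H/R} → row (2,1) (2,1) (0,4) (0,4)
That's 6 distinct rows out of 24 strategies.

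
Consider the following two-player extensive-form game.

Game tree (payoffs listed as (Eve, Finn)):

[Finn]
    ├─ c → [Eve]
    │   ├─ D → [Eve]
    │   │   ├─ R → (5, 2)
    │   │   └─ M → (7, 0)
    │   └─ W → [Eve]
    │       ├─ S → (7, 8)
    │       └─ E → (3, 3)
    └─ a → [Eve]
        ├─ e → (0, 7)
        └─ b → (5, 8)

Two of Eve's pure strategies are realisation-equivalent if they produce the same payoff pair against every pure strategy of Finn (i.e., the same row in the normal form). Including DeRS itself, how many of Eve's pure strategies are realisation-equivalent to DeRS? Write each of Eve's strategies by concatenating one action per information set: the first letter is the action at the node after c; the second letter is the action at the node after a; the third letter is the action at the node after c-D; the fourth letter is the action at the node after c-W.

Row for DeRS (columns c, a): (5,2) (0,7).
Under DeRS, Eve's choice at the node after c-W can never be reached regardless of what Finn does, so varying those choices leaves every outcome unchanged.
Holding the reachable choices fixed and varying the unreachable one freely already gives 2 equivalent strategies.
No other strategy reproduces this row, so those 2 are the full class: DeRS, DeRE.

2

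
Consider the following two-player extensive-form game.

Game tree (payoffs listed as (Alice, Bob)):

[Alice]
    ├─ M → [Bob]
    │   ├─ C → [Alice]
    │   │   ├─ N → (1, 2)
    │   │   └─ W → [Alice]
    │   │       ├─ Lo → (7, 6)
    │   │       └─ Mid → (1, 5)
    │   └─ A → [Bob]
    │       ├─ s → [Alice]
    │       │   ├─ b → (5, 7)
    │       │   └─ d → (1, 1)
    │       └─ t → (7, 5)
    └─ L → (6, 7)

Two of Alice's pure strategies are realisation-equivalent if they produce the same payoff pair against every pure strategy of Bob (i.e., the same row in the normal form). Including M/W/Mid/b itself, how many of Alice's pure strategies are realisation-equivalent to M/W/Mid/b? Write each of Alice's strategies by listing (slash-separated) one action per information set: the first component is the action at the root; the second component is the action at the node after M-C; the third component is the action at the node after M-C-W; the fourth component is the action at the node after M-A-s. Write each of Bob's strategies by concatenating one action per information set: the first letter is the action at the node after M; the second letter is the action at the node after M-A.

1

Row for M/W/Mid/b (columns Cs, Ct, As, At): (1,5) (1,5) (5,7) (7,5).
Every one of Alice's information sets is on the play path for some reply by Bob when Alice follows M/W/Mid/b.
Changing the action at any of them therefore changes at least one column, so only M/W/Mid/b itself gives this row.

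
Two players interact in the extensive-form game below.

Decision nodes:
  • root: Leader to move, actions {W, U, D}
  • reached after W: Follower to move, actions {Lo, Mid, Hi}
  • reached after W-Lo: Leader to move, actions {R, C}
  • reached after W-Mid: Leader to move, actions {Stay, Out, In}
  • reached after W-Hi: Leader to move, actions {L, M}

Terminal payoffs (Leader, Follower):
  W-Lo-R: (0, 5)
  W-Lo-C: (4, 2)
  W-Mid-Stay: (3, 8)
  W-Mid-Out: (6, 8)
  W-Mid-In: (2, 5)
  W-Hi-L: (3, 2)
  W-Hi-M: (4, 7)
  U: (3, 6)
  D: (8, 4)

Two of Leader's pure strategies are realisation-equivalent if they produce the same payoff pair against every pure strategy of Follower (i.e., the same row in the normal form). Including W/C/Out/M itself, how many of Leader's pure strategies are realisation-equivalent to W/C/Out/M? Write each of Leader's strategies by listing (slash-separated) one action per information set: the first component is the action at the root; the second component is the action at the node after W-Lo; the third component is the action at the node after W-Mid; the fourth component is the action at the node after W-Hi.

Row for W/C/Out/M (columns Lo, Mid, Hi): (4,2) (6,8) (4,7).
Every one of Leader's information sets is on the play path for some reply by Follower when Leader follows W/C/Out/M.
Changing the action at any of them therefore changes at least one column, so only W/C/Out/M itself gives this row.

1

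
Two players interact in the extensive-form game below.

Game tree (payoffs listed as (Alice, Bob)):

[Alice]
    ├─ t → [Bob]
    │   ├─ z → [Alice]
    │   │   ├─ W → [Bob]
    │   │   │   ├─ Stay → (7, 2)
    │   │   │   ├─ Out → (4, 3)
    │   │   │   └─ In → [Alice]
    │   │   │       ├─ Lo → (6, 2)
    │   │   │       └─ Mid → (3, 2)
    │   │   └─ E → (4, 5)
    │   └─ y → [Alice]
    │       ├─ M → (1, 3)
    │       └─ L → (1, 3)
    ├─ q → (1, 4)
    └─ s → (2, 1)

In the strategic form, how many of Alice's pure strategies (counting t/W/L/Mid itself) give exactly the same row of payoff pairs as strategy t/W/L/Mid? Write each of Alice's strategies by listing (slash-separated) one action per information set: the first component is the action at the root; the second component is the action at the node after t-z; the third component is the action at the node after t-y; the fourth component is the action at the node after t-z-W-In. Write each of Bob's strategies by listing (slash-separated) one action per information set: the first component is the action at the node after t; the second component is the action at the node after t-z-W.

Row for t/W/L/Mid (columns z/Stay, z/Out, z/In, y/Stay, y/Out, y/In): (7,2) (4,3) (3,2) (1,3) (1,3) (1,3).
Every one of Alice's information sets is on the play path for some reply by Bob when Alice follows t/W/L/Mid.
Even so, t/W/M/Mid happens to produce the same payoff in every column — so 2 strategies share this row.

2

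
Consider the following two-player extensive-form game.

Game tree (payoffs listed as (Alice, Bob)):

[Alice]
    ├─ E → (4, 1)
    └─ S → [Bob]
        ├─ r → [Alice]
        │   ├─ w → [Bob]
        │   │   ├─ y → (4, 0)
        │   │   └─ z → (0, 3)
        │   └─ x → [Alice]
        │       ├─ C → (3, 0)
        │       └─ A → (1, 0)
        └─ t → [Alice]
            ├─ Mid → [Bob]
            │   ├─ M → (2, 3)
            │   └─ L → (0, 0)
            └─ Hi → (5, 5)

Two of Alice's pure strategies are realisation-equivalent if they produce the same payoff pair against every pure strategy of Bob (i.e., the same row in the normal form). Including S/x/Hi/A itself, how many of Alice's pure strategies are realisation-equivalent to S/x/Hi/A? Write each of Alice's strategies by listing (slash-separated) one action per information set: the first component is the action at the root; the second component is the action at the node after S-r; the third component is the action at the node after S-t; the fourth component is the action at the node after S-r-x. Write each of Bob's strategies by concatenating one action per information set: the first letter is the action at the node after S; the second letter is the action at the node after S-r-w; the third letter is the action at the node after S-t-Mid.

1

Row for S/x/Hi/A (columns ryM, ryL, rzM, rzL, tyM, tyL, tzM, tzL): (1,0) (1,0) (1,0) (1,0) (5,5) (5,5) (5,5) (5,5).
Every one of Alice's information sets is on the play path for some reply by Bob when Alice follows S/x/Hi/A.
Changing the action at any of them therefore changes at least one column, so only S/x/Hi/A itself gives this row.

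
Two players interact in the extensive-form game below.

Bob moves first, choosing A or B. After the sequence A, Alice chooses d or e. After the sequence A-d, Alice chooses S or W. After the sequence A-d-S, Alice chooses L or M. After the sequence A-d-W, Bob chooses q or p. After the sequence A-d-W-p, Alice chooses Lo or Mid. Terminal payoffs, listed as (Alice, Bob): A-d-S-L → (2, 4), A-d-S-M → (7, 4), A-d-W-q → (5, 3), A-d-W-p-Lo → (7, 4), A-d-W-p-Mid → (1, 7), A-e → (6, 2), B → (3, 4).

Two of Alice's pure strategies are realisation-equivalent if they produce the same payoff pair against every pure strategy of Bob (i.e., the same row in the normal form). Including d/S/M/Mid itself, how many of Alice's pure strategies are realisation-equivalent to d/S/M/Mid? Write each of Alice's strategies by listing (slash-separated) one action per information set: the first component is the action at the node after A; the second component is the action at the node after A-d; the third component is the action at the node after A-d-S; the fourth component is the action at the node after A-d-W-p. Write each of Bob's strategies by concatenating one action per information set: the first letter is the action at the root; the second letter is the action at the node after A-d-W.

2

Row for d/S/M/Mid (columns Aq, Ap, Bq, Bp): (7,4) (7,4) (3,4) (3,4).
Under d/S/M/Mid, Alice's choice at the node after A-d-W-p can never be reached regardless of what Bob does, so varying those choices leaves every outcome unchanged.
Holding the reachable choices fixed and varying the unreachable one freely already gives 2 equivalent strategies.
No other strategy reproduces this row, so those 2 are the full class: d/S/M/Lo, d/S/M/Mid.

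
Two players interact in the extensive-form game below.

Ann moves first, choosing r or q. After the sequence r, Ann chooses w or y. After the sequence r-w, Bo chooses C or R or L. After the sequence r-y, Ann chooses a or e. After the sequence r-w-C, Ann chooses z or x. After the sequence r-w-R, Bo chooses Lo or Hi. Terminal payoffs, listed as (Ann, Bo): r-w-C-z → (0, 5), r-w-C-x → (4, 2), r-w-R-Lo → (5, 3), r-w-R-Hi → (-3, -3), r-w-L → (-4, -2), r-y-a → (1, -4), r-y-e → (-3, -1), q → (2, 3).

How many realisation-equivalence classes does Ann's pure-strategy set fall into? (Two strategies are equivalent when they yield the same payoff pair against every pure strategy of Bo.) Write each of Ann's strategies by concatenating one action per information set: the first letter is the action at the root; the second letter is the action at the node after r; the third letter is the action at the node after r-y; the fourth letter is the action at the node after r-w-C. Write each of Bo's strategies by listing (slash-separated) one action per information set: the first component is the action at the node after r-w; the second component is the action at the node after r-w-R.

Ann has 16 pure strategies: rwaz, rwax, rwez, rwex, ryaz, ryax, ryez, ryex, qwaz, qwax, qwez, qwex, qyaz, qyax, qyez, qyex. Columns: C/Lo, C/Hi, R/Lo, R/Hi, L/Lo, L/Hi.
{rwaz, rwez} → row (0,5) (0,5) (5,3) (-3,-3) (-4,-2) (-4,-2)
{rwax, rwex} → row (4,2) (4,2) (5,3) (-3,-3) (-4,-2) (-4,-2)
{ryaz, ryax} → row (1,-4) (1,-4) (1,-4) (1,-4) (1,-4) (1,-4)
{ryez, ryex} → row (-3,-1) (-3,-1) (-3,-1) (-3,-1) (-3,-1) (-3,-1)
{qwaz, qwax, qwez, qwex, qyaz, qyax, qyez, qyex} → row (2,3) (2,3) (2,3) (2,3) (2,3) (2,3)
That's 5 distinct rows out of 16 strategies.

5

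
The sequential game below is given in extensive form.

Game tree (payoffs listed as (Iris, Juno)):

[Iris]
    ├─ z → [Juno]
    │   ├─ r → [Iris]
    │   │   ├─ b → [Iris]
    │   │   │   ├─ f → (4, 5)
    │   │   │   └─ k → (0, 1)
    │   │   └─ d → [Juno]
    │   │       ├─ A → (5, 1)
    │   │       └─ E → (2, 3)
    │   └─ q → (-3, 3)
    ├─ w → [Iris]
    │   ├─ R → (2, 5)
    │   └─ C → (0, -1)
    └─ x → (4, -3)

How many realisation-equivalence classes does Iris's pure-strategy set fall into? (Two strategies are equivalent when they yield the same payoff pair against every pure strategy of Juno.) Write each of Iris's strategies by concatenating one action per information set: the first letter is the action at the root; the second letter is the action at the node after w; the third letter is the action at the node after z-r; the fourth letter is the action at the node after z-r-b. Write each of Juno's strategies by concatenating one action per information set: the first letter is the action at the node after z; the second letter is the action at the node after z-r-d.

6

Iris has 24 pure strategies: zRbf, zRbk, zRdf, zRdk, zCbf, zCbk, zCdf, zCdk, wRbf, wRbk, wRdf, wRdk, wCbf, wCbk, wCdf, wCdk, xRbf, xRbk, xRdf, xRdk, xCbf, xCbk, xCdf, xCdk. Columns: rA, rE, qA, qE.
{zRbf, zCbf} → row (4,5) (4,5) (-3,3) (-3,3)
{zRbk, zCbk} → row (0,1) (0,1) (-3,3) (-3,3)
{zRdf, zRdk, zCdf, zCdk} → row (5,1) (2,3) (-3,3) (-3,3)
{wRbf, wRbk, wRdf, wRdk} → row (2,5) (2,5) (2,5) (2,5)
{wCbf, wCbk, wCdf, wCdk} → row (0,-1) (0,-1) (0,-1) (0,-1)
{xRbf, xRbk, xRdf, xRdk, xCbf, xCbk, xCdf, xCdk} → row (4,-3) (4,-3) (4,-3) (4,-3)
That's 6 distinct rows out of 24 strategies.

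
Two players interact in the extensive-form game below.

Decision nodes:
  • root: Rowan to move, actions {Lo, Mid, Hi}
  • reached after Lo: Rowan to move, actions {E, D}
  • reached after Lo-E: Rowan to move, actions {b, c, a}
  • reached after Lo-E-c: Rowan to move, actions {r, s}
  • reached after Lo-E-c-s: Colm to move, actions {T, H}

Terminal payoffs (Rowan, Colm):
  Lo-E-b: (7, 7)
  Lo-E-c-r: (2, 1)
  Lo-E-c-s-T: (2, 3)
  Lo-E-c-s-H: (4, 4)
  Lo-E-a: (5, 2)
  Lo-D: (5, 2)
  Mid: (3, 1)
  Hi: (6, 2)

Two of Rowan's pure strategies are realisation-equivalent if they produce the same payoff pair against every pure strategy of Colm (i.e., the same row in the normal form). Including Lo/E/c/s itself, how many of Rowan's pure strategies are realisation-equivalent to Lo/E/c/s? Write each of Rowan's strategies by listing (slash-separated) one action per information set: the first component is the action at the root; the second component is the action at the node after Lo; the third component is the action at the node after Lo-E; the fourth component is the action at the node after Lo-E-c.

1

Row for Lo/E/c/s (columns T, H): (2,3) (4,4).
Every one of Rowan's information sets is on the play path for some reply by Colm when Rowan follows Lo/E/c/s.
Changing the action at any of them therefore changes at least one column, so only Lo/E/c/s itself gives this row.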